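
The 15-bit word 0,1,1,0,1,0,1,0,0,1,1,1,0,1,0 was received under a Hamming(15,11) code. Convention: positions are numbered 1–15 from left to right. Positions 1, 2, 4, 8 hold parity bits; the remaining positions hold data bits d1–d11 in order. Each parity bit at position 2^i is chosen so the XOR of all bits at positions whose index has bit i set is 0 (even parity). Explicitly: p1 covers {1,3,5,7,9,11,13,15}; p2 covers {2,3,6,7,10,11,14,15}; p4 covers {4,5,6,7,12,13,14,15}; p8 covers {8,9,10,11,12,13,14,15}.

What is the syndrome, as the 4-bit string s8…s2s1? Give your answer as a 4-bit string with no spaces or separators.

s1 (pos 1,3,5,7,9,11,13,15): 0⊕1⊕1⊕1⊕0⊕1⊕0⊕0 = 0
s2 (pos 2,3,6,7,10,11,14,15): 1⊕1⊕0⊕1⊕1⊕1⊕1⊕0 = 0
s4 (pos 4,5,6,7,12,13,14,15): 0⊕1⊕0⊕1⊕1⊕0⊕1⊕0 = 0
s8 (pos 8,9,10,11,12,13,14,15): 0⊕0⊕1⊕1⊕1⊕0⊕1⊕0 = 0
Syndrome s8…s1 = 0000 → no error.

0000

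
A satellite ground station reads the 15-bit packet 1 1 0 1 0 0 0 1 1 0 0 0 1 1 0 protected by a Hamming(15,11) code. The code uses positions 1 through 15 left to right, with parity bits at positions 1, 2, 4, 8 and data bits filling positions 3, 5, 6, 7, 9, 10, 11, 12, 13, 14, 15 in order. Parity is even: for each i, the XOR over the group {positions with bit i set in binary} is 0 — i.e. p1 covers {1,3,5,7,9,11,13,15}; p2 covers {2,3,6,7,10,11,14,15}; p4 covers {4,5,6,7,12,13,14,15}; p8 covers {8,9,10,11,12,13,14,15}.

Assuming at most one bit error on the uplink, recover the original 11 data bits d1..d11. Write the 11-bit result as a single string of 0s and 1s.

s1 (pos 1,3,5,7,9,11,13,15): 1⊕0⊕0⊕0⊕1⊕0⊕1⊕0 = 1
s2 (pos 2,3,6,7,10,11,14,15): 1⊕0⊕0⊕0⊕0⊕0⊕1⊕0 = 0
s4 (pos 4,5,6,7,12,13,14,15): 1⊕0⊕0⊕0⊕0⊕1⊕1⊕0 = 1
s8 (pos 8,9,10,11,12,13,14,15): 1⊕1⊕0⊕0⊕0⊕1⊕1⊕0 = 0
Syndrome s8…s1 = 0101 → error at position 5.
Flip position 5: 110100011000110 → 110110011000110
Read data bits from positions 3,5,6,7,9,10,11,12,13,14,15: 01001000110

01001000110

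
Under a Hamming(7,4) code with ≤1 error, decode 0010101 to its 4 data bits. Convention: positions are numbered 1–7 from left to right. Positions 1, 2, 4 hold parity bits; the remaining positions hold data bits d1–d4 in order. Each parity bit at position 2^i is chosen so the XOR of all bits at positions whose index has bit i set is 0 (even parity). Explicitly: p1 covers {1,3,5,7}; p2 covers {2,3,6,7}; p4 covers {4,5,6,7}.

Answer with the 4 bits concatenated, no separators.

1101

s1 (pos 1,3,5,7): 0⊕1⊕1⊕1 = 1
s2 (pos 2,3,6,7): 0⊕1⊕0⊕1 = 0
s4 (pos 4,5,6,7): 0⊕1⊕0⊕1 = 0
Syndrome s4…s1 = 001 → error at position 1.
Flip position 1: 0010101 → 1010101
Read data bits from positions 3,5,6,7: 1101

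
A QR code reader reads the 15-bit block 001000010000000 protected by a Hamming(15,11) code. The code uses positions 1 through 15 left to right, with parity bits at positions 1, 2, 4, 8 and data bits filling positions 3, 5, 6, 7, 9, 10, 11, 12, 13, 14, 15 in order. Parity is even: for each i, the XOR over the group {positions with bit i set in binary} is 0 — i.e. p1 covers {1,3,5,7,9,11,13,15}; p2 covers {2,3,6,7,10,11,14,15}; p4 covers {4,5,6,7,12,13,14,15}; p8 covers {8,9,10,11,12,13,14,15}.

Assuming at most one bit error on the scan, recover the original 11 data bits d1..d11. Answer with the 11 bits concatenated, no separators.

s1 (pos 1,3,5,7,9,11,13,15): 0⊕1⊕0⊕0⊕0⊕0⊕0⊕0 = 1
s2 (pos 2,3,6,7,10,11,14,15): 0⊕1⊕0⊕0⊕0⊕0⊕0⊕0 = 1
s4 (pos 4,5,6,7,12,13,14,15): 0⊕0⊕0⊕0⊕0⊕0⊕0⊕0 = 0
s8 (pos 8,9,10,11,12,13,14,15): 1⊕0⊕0⊕0⊕0⊕0⊕0⊕0 = 1
Syndrome s8…s1 = 1011 → error at position 11.
Flip position 11: 001000010000000 → 001000010010000
Read data bits from positions 3,5,6,7,9,10,11,12,13,14,15: 10000010000

10000010000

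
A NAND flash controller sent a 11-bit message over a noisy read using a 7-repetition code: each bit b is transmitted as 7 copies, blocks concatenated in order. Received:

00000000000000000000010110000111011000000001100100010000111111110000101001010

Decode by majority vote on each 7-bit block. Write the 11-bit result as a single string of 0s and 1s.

Block 1 (0000000): 0 ones → 0
Block 2 (0000000): 0 ones → 0
Block 3 (0000000): 0 ones → 0
Block 4 (1011000): 3 ones → 0
Block 5 (0111011): 5 ones → 1
Block 6 (0000000): 0 ones → 0
Block 7 (0110010): 3 ones → 0
Block 8 (0010000): 1 one → 0
Block 9 (1111111): 7 ones → 1
Block 10 (1000010): 2 ones → 0
Block 11 (1001010): 3 ones → 0

00001000100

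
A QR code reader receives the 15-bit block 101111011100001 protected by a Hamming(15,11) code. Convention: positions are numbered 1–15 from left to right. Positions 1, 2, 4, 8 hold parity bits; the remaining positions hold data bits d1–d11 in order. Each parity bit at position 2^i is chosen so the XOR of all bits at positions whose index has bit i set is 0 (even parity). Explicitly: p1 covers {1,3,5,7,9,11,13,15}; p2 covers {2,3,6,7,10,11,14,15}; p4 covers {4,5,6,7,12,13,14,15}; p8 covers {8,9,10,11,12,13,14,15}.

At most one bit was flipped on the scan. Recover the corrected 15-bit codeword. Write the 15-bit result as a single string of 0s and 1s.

001111011100001

s1 (pos 1,3,5,7,9,11,13,15): 1⊕1⊕1⊕0⊕1⊕0⊕0⊕1 = 1
s2 (pos 2,3,6,7,10,11,14,15): 0⊕1⊕1⊕0⊕1⊕0⊕0⊕1 = 0
s4 (pos 4,5,6,7,12,13,14,15): 1⊕1⊕1⊕0⊕0⊕0⊕0⊕1 = 0
s8 (pos 8,9,10,11,12,13,14,15): 1⊕1⊕1⊕0⊕0⊕0⊕0⊕1 = 0
Syndrome s8…s1 = 0001 → error at position 1.
Flip position 1: 101111011100001 → 001111011100001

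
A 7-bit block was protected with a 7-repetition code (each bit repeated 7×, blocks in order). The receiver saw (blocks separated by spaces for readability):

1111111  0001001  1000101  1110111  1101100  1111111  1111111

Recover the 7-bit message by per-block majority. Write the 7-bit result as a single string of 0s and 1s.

1001111

Block 1 (1111111): 7 ones → 1
Block 2 (0001001): 2 ones → 0
Block 3 (1000101): 3 ones → 0
Block 4 (1110111): 6 ones → 1
Block 5 (1101100): 4 ones → 1
Block 6 (1111111): 7 ones → 1
Block 7 (1111111): 7 ones → 1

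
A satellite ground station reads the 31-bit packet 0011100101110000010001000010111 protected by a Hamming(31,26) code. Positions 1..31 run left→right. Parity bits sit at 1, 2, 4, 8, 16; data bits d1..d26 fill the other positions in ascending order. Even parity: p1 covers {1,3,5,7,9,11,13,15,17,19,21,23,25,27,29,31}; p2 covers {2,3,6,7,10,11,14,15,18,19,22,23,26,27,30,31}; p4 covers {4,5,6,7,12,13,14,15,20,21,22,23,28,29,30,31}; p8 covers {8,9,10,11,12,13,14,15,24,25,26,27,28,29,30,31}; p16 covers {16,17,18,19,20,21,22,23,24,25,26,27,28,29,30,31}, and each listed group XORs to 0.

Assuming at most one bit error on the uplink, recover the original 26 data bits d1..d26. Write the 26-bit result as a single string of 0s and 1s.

s1 (pos 1,3,5,7,9,11,13,15,17,19,21,23,25,27,29,31): 0⊕1⊕1⊕0⊕0⊕1⊕0⊕0⊕0⊕0⊕0⊕0⊕0⊕1⊕1⊕1 = 0
s2 (pos 2,3,6,7,10,11,14,15,18,19,22,23,26,27,30,31): 0⊕1⊕0⊕0⊕1⊕1⊕0⊕0⊕1⊕0⊕1⊕0⊕0⊕1⊕1⊕1 = 0
s4 (pos 4,5,6,7,12,13,14,15,20,21,22,23,28,29,30,31): 1⊕1⊕0⊕0⊕1⊕0⊕0⊕0⊕0⊕0⊕1⊕0⊕0⊕1⊕1⊕1 = 1
s8 (pos 8,9,10,11,12,13,14,15,24,25,26,27,28,29,30,31): 1⊕0⊕1⊕1⊕1⊕0⊕0⊕0⊕0⊕0⊕0⊕1⊕0⊕1⊕1⊕1 = 0
s16 (pos 16,17,18,19,20,21,22,23,24,25,26,27,28,29,30,31): 0⊕0⊕1⊕0⊕0⊕0⊕1⊕0⊕0⊕0⊕0⊕1⊕0⊕1⊕1⊕1 = 0
Syndrome s16…s1 = 00100 → error at position 4.
Flip position 4: 0011100101110000010001000010111 → 0010100101110000010001000010111
Read data bits from positions 3,5,6,7,9,10,11,12,13,14,15,17,18,19,20,21,22,23,24,25,26,27,28,29,30,31: 11000111000010001000010111

11000111000010001000010111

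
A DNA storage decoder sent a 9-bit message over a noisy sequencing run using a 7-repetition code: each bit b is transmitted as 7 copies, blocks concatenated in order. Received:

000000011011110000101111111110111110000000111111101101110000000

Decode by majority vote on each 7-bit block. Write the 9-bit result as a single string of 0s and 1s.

Block 1 (0000000): 0 ones → 0
Block 2 (1101111): 6 ones → 1
Block 3 (0000101): 2 ones → 0
Block 4 (1111111): 7 ones → 1
Block 5 (1011111): 6 ones → 1
Block 6 (0000000): 0 ones → 0
Block 7 (1111111): 7 ones → 1
Block 8 (0110111): 5 ones → 1
Block 9 (0000000): 0 ones → 0

010110110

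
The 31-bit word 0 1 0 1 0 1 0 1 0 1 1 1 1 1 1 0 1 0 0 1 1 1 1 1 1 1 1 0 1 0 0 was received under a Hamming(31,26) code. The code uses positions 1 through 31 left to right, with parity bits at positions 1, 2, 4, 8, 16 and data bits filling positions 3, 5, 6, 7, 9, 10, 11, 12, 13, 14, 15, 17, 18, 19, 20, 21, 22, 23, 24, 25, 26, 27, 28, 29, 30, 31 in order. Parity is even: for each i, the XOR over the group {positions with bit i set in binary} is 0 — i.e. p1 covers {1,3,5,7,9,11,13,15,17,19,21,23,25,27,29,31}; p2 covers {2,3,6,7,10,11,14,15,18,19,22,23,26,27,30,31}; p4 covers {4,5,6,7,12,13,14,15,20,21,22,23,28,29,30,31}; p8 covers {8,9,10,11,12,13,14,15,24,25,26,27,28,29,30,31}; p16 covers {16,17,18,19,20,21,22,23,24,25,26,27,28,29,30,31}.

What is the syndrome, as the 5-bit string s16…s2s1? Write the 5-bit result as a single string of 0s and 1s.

00101

s1 (pos 1,3,5,7,9,11,13,15,17,19,21,23,25,27,29,31): 0⊕0⊕0⊕0⊕0⊕1⊕1⊕1⊕1⊕0⊕1⊕1⊕1⊕1⊕1⊕0 = 1
s2 (pos 2,3,6,7,10,11,14,15,18,19,22,23,26,27,30,31): 1⊕0⊕1⊕0⊕1⊕1⊕1⊕1⊕0⊕0⊕1⊕1⊕1⊕1⊕0⊕0 = 0
s4 (pos 4,5,6,7,12,13,14,15,20,21,22,23,28,29,30,31): 1⊕0⊕1⊕0⊕1⊕1⊕1⊕1⊕1⊕1⊕1⊕1⊕0⊕1⊕0⊕0 = 1
s8 (pos 8,9,10,11,12,13,14,15,24,25,26,27,28,29,30,31): 1⊕0⊕1⊕1⊕1⊕1⊕1⊕1⊕1⊕1⊕1⊕1⊕0⊕1⊕0⊕0 = 0
s16 (pos 16,17,18,19,20,21,22,23,24,25,26,27,28,29,30,31): 0⊕1⊕0⊕0⊕1⊕1⊕1⊕1⊕1⊕1⊕1⊕1⊕0⊕1⊕0⊕0 = 0
Syndrome s16…s1 = 00101 → error at position 5.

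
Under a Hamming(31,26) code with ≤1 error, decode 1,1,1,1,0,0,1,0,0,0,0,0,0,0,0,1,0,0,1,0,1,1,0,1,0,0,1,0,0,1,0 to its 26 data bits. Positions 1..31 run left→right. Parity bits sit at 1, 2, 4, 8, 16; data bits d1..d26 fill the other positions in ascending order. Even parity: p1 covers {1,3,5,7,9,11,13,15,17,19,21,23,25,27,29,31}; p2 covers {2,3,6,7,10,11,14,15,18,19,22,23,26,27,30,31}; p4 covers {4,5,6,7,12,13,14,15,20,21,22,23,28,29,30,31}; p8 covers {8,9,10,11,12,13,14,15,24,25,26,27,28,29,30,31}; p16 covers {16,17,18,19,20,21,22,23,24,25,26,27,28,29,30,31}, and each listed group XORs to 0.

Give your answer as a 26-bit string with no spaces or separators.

10010000000001011010010000

s1 (pos 1,3,5,7,9,11,13,15,17,19,21,23,25,27,29,31): 1⊕1⊕0⊕1⊕0⊕0⊕0⊕0⊕0⊕1⊕1⊕0⊕0⊕1⊕0⊕0 = 0
s2 (pos 2,3,6,7,10,11,14,15,18,19,22,23,26,27,30,31): 1⊕1⊕0⊕1⊕0⊕0⊕0⊕0⊕0⊕1⊕1⊕0⊕0⊕1⊕1⊕0 = 1
s4 (pos 4,5,6,7,12,13,14,15,20,21,22,23,28,29,30,31): 1⊕0⊕0⊕1⊕0⊕0⊕0⊕0⊕0⊕1⊕1⊕0⊕0⊕0⊕1⊕0 = 1
s8 (pos 8,9,10,11,12,13,14,15,24,25,26,27,28,29,30,31): 0⊕0⊕0⊕0⊕0⊕0⊕0⊕0⊕1⊕0⊕0⊕1⊕0⊕0⊕1⊕0 = 1
s16 (pos 16,17,18,19,20,21,22,23,24,25,26,27,28,29,30,31): 1⊕0⊕0⊕1⊕0⊕1⊕1⊕0⊕1⊕0⊕0⊕1⊕0⊕0⊕1⊕0 = 1
Syndrome s16…s1 = 11110 → error at position 30.
Flip position 30: 1111001000000001001011010010010 → 1111001000000001001011010010000
Read data bits from positions 3,5,6,7,9,10,11,12,13,14,15,17,18,19,20,21,22,23,24,25,26,27,28,29,30,31: 10010000000001011010010000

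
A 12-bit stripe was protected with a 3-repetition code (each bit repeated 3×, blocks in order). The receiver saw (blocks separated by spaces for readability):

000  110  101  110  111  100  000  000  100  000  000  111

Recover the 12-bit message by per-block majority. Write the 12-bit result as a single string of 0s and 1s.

011110000001

Block 1 (000): 0 ones → 0
Block 2 (110): 2 ones → 1
Block 3 (101): 2 ones → 1
Block 4 (110): 2 ones → 1
Block 5 (111): 3 ones → 1
Block 6 (100): 1 one → 0
Block 7 (000): 0 ones → 0
Block 8 (000): 0 ones → 0
Block 9 (100): 1 one → 0
Block 10 (000): 0 ones → 0
Block 11 (000): 0 ones → 0
Block 12 (111): 3 ones → 1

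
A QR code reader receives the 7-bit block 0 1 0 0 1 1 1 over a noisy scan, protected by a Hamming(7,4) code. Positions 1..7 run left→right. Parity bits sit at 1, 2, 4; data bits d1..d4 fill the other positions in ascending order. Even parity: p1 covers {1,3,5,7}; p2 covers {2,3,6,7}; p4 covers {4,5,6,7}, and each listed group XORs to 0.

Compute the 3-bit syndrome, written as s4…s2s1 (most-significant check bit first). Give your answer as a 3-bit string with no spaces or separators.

110

s1 (pos 1,3,5,7): 0⊕0⊕1⊕1 = 0
s2 (pos 2,3,6,7): 1⊕0⊕1⊕1 = 1
s4 (pos 4,5,6,7): 0⊕1⊕1⊕1 = 1
Syndrome s4…s1 = 110 → error at position 6.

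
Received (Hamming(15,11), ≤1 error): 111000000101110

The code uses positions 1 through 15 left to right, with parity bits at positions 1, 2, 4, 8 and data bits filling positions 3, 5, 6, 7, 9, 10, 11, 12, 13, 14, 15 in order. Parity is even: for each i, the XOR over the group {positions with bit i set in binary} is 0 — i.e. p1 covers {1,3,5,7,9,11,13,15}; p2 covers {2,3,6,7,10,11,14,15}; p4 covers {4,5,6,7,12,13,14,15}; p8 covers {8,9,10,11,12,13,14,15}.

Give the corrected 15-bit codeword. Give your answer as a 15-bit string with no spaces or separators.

111010000101110

s1 (pos 1,3,5,7,9,11,13,15): 1⊕1⊕0⊕0⊕0⊕0⊕1⊕0 = 1
s2 (pos 2,3,6,7,10,11,14,15): 1⊕1⊕0⊕0⊕1⊕0⊕1⊕0 = 0
s4 (pos 4,5,6,7,12,13,14,15): 0⊕0⊕0⊕0⊕1⊕1⊕1⊕0 = 1
s8 (pos 8,9,10,11,12,13,14,15): 0⊕0⊕1⊕0⊕1⊕1⊕1⊕0 = 0
Syndrome s8…s1 = 0101 → error at position 5.
Flip position 5: 111000000101110 → 111010000101110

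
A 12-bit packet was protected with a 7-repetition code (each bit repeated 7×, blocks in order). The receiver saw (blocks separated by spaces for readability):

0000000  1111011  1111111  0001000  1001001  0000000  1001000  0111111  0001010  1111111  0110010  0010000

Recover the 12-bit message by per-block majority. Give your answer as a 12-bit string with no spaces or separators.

011000010100

Block 1 (0000000): 0 ones → 0
Block 2 (1111011): 6 ones → 1
Block 3 (1111111): 7 ones → 1
Block 4 (0001000): 1 one → 0
Block 5 (1001001): 3 ones → 0
Block 6 (0000000): 0 ones → 0
Block 7 (1001000): 2 ones → 0
Block 8 (0111111): 6 ones → 1
Block 9 (0001010): 2 ones → 0
Block 10 (1111111): 7 ones → 1
Block 11 (0110010): 3 ones → 0
Block 12 (0010000): 1 one → 0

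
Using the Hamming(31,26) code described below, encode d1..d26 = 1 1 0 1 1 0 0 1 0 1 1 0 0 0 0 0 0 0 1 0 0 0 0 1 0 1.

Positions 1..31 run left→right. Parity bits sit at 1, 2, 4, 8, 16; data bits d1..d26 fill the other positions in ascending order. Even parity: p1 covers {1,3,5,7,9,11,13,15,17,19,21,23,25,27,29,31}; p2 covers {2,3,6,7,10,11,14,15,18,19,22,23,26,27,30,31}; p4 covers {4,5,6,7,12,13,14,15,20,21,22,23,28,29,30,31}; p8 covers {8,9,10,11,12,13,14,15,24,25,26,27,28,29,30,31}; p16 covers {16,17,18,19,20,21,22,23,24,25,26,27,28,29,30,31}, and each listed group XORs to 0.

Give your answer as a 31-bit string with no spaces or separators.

Place data at non-parity positions: p1 p2 1 p4 1 0 1 p8 1 0 0 1 0 1 1 p16 0 0 0 0 0 0 0 1 0 0 0 0 1 0 1
p1 (pos 1,3,5,7,9,11,13,15,17,19,21,23,25,27,29,31): XOR of data positions = 1⊕1⊕1⊕1⊕0⊕0⊕1⊕0⊕0⊕0⊕0⊕0⊕0⊕1⊕1 = 1
p2 (pos 2,3,6,7,10,11,14,15,18,19,22,23,26,27,30,31): XOR of data positions = 1⊕0⊕1⊕0⊕0⊕1⊕1⊕0⊕0⊕0⊕0⊕0⊕0⊕0⊕1 = 1
p4 (pos 4,5,6,7,12,13,14,15,20,21,22,23,28,29,30,31): XOR of data positions = 1⊕0⊕1⊕1⊕0⊕1⊕1⊕0⊕0⊕0⊕0⊕0⊕1⊕0⊕1 = 1
p8 (pos 8,9,10,11,12,13,14,15,24,25,26,27,28,29,30,31): XOR of data positions = 1⊕0⊕0⊕1⊕0⊕1⊕1⊕1⊕0⊕0⊕0⊕0⊕1⊕0⊕1 = 1
p16 (pos 16,17,18,19,20,21,22,23,24,25,26,27,28,29,30,31): XOR of data positions = 0⊕0⊕0⊕0⊕0⊕0⊕0⊕1⊕0⊕0⊕0⊕0⊕1⊕0⊕1 = 1
Codeword: 1111101110010111000000010000101

1111101110010111000000010000101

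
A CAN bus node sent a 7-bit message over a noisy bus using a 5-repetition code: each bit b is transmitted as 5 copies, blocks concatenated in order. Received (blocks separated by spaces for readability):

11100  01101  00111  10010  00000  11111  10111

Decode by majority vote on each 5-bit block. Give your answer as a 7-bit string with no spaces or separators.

Block 1 (11100): 3 ones → 1
Block 2 (01101): 3 ones → 1
Block 3 (00111): 3 ones → 1
Block 4 (10010): 2 ones → 0
Block 5 (00000): 0 ones → 0
Block 6 (11111): 5 ones → 1
Block 7 (10111): 4 ones → 1

1110011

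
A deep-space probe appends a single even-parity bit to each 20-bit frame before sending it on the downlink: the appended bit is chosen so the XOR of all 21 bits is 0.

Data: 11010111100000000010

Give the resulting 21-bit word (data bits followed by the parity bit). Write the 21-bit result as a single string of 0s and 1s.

XOR of the 20 data bits: 1⊕1⊕0⊕1⊕0⊕1⊕1⊕1⊕1⊕0⊕0⊕0⊕0⊕0⊕0⊕0⊕0⊕0⊕1⊕0 = 0
Parity bit = 0 (so all 21 bits XOR to 0).

110101111000000000100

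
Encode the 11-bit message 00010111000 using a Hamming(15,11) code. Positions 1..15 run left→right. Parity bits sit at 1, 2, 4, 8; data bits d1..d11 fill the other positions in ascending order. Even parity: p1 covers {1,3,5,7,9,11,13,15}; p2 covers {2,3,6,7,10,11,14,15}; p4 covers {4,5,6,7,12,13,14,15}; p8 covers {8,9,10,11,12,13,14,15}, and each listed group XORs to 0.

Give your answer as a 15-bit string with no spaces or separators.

Place data at non-parity positions: p1 p2 0 p4 0 0 1 p8 0 1 1 1 0 0 0
p1 (pos 1,3,5,7,9,11,13,15): XOR of data positions = 0⊕0⊕1⊕0⊕1⊕0⊕0 = 0
p2 (pos 2,3,6,7,10,11,14,15): XOR of data positions = 0⊕0⊕1⊕1⊕1⊕0⊕0 = 1
p4 (pos 4,5,6,7,12,13,14,15): XOR of data positions = 0⊕0⊕1⊕1⊕0⊕0⊕0 = 0
p8 (pos 8,9,10,11,12,13,14,15): XOR of data positions = 0⊕1⊕1⊕1⊕0⊕0⊕0 = 1
Codeword: 010000110111000

010000110111000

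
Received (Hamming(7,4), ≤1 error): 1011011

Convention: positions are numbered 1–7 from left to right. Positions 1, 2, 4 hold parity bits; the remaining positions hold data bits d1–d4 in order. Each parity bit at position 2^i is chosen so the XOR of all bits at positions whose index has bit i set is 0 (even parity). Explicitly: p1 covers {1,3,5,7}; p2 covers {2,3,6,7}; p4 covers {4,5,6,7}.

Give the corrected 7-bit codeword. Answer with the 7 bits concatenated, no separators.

s1 (pos 1,3,5,7): 1⊕1⊕0⊕1 = 1
s2 (pos 2,3,6,7): 0⊕1⊕1⊕1 = 1
s4 (pos 4,5,6,7): 1⊕0⊕1⊕1 = 1
Syndrome s4…s1 = 111 → error at position 7.
Flip position 7: 1011011 → 1011010

1011010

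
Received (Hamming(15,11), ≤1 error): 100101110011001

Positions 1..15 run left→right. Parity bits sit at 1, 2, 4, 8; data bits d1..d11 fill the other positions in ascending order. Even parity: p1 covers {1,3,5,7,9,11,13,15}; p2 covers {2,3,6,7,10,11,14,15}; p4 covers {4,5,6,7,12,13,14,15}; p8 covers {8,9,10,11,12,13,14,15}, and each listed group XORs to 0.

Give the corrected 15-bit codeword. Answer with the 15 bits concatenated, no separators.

s1 (pos 1,3,5,7,9,11,13,15): 1⊕0⊕0⊕1⊕0⊕1⊕0⊕1 = 0
s2 (pos 2,3,6,7,10,11,14,15): 0⊕0⊕1⊕1⊕0⊕1⊕0⊕1 = 0
s4 (pos 4,5,6,7,12,13,14,15): 1⊕0⊕1⊕1⊕1⊕0⊕0⊕1 = 1
s8 (pos 8,9,10,11,12,13,14,15): 1⊕0⊕0⊕1⊕1⊕0⊕0⊕1 = 0
Syndrome s8…s1 = 0100 → error at position 4.
Flip position 4: 100101110011001 → 100001110011001

100001110011001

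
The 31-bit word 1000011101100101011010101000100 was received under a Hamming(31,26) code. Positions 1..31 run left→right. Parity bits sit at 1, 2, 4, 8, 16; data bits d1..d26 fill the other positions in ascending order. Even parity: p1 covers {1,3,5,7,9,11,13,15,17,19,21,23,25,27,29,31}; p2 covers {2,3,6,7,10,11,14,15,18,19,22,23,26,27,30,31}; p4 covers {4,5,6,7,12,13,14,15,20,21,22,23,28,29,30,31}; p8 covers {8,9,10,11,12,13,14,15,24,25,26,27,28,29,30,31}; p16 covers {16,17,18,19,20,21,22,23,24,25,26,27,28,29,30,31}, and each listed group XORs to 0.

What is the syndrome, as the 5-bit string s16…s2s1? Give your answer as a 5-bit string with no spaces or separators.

10000

s1 (pos 1,3,5,7,9,11,13,15,17,19,21,23,25,27,29,31): 1⊕0⊕0⊕1⊕0⊕1⊕0⊕0⊕0⊕1⊕1⊕1⊕1⊕0⊕1⊕0 = 0
s2 (pos 2,3,6,7,10,11,14,15,18,19,22,23,26,27,30,31): 0⊕0⊕1⊕1⊕1⊕1⊕1⊕0⊕1⊕1⊕0⊕1⊕0⊕0⊕0⊕0 = 0
s4 (pos 4,5,6,7,12,13,14,15,20,21,22,23,28,29,30,31): 0⊕0⊕1⊕1⊕0⊕0⊕1⊕0⊕0⊕1⊕0⊕1⊕0⊕1⊕0⊕0 = 0
s8 (pos 8,9,10,11,12,13,14,15,24,25,26,27,28,29,30,31): 1⊕0⊕1⊕1⊕0⊕0⊕1⊕0⊕0⊕1⊕0⊕0⊕0⊕1⊕0⊕0 = 0
s16 (pos 16,17,18,19,20,21,22,23,24,25,26,27,28,29,30,31): 1⊕0⊕1⊕1⊕0⊕1⊕0⊕1⊕0⊕1⊕0⊕0⊕0⊕1⊕0⊕0 = 1
Syndrome s16…s1 = 10000 → error at position 16.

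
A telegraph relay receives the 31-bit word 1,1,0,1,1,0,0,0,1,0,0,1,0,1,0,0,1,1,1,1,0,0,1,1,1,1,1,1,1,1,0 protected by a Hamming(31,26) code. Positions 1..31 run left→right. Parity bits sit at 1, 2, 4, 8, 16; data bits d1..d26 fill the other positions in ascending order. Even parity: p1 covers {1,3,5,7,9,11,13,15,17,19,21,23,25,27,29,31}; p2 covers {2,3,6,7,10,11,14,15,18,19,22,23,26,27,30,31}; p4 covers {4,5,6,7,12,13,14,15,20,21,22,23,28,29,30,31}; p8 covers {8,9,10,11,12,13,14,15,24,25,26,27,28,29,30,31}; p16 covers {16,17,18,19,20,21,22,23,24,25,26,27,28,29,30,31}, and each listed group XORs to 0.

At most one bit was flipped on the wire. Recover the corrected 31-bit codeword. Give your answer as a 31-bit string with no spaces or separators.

s1 (pos 1,3,5,7,9,11,13,15,17,19,21,23,25,27,29,31): 1⊕0⊕1⊕0⊕1⊕0⊕0⊕0⊕1⊕1⊕0⊕1⊕1⊕1⊕1⊕0 = 1
s2 (pos 2,3,6,7,10,11,14,15,18,19,22,23,26,27,30,31): 1⊕0⊕0⊕0⊕0⊕0⊕1⊕0⊕1⊕1⊕0⊕1⊕1⊕1⊕1⊕0 = 0
s4 (pos 4,5,6,7,12,13,14,15,20,21,22,23,28,29,30,31): 1⊕1⊕0⊕0⊕1⊕0⊕1⊕0⊕1⊕0⊕0⊕1⊕1⊕1⊕1⊕0 = 1
s8 (pos 8,9,10,11,12,13,14,15,24,25,26,27,28,29,30,31): 0⊕1⊕0⊕0⊕1⊕0⊕1⊕0⊕1⊕1⊕1⊕1⊕1⊕1⊕1⊕0 = 0
s16 (pos 16,17,18,19,20,21,22,23,24,25,26,27,28,29,30,31): 0⊕1⊕1⊕1⊕1⊕0⊕0⊕1⊕1⊕1⊕1⊕1⊕1⊕1⊕1⊕0 = 0
Syndrome s16…s1 = 00101 → error at position 5.
Flip position 5: 1101100010010100111100111111110 → 1101000010010100111100111111110

1101000010010100111100111111110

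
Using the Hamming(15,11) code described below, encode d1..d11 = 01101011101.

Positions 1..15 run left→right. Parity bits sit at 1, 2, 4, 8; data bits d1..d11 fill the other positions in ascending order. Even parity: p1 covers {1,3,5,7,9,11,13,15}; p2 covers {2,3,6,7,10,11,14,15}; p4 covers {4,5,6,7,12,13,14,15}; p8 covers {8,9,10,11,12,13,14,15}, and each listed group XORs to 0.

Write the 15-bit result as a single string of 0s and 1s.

110111011011101

Place data at non-parity positions: p1 p2 0 p4 1 1 0 p8 1 0 1 1 1 0 1
p1 (pos 1,3,5,7,9,11,13,15): XOR of data positions = 0⊕1⊕0⊕1⊕1⊕1⊕1 = 1
p2 (pos 2,3,6,7,10,11,14,15): XOR of data positions = 0⊕1⊕0⊕0⊕1⊕0⊕1 = 1
p4 (pos 4,5,6,7,12,13,14,15): XOR of data positions = 1⊕1⊕0⊕1⊕1⊕0⊕1 = 1
p8 (pos 8,9,10,11,12,13,14,15): XOR of data positions = 1⊕0⊕1⊕1⊕1⊕0⊕1 = 1
Codeword: 110111011011101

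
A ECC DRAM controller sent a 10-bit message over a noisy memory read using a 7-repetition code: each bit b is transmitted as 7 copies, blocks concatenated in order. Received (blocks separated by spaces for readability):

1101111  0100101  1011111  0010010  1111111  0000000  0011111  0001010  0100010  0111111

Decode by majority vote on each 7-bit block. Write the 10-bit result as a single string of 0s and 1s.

Block 1 (1101111): 6 ones → 1
Block 2 (0100101): 3 ones → 0
Block 3 (1011111): 6 ones → 1
Block 4 (0010010): 2 ones → 0
Block 5 (1111111): 7 ones → 1
Block 6 (0000000): 0 ones → 0
Block 7 (0011111): 5 ones → 1
Block 8 (0001010): 2 ones → 0
Block 9 (0100010): 2 ones → 0
Block 10 (0111111): 6 ones → 1

1010101001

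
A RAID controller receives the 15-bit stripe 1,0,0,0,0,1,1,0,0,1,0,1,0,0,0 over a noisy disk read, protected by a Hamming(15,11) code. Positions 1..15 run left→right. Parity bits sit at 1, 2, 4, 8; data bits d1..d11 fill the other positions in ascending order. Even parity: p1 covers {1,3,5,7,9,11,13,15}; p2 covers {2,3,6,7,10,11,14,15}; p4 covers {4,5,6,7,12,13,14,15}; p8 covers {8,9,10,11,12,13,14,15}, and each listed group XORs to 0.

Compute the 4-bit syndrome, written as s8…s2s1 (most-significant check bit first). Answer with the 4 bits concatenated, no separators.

s1 (pos 1,3,5,7,9,11,13,15): 1⊕0⊕0⊕1⊕0⊕0⊕0⊕0 = 0
s2 (pos 2,3,6,7,10,11,14,15): 0⊕0⊕1⊕1⊕1⊕0⊕0⊕0 = 1
s4 (pos 4,5,6,7,12,13,14,15): 0⊕0⊕1⊕1⊕1⊕0⊕0⊕0 = 1
s8 (pos 8,9,10,11,12,13,14,15): 0⊕0⊕1⊕0⊕1⊕0⊕0⊕0 = 0
Syndrome s8…s1 = 0110 → error at position 6.

0110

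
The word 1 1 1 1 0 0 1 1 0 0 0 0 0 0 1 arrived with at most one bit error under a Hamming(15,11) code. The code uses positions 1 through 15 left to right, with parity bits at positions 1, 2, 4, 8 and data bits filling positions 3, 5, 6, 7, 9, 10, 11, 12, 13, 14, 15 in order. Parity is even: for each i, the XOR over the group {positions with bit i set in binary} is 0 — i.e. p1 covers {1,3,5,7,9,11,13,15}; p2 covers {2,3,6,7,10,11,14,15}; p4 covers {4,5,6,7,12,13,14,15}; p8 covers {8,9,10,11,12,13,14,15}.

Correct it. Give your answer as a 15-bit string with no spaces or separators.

111000110000001

s1 (pos 1,3,5,7,9,11,13,15): 1⊕1⊕0⊕1⊕0⊕0⊕0⊕1 = 0
s2 (pos 2,3,6,7,10,11,14,15): 1⊕1⊕0⊕1⊕0⊕0⊕0⊕1 = 0
s4 (pos 4,5,6,7,12,13,14,15): 1⊕0⊕0⊕1⊕0⊕0⊕0⊕1 = 1
s8 (pos 8,9,10,11,12,13,14,15): 1⊕0⊕0⊕0⊕0⊕0⊕0⊕1 = 0
Syndrome s8…s1 = 0100 → error at position 4.
Flip position 4: 111100110000001 → 111000110000001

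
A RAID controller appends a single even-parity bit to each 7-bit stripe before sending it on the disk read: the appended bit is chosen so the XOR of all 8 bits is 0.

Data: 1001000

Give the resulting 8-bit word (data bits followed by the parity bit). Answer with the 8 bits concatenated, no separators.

10010000

XOR of the 7 data bits: 1⊕0⊕0⊕1⊕0⊕0⊕0 = 0
Parity bit = 0 (so all 8 bits XOR to 0).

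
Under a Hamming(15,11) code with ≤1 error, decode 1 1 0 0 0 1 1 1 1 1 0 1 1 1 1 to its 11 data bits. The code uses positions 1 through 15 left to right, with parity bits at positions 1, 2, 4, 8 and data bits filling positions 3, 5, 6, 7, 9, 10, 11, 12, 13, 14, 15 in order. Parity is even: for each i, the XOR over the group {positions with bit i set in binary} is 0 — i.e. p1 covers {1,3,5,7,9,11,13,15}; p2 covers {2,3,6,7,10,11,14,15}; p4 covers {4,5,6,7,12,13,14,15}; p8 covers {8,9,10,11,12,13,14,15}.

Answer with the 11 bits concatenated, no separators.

s1 (pos 1,3,5,7,9,11,13,15): 1⊕0⊕0⊕1⊕1⊕0⊕1⊕1 = 1
s2 (pos 2,3,6,7,10,11,14,15): 1⊕0⊕1⊕1⊕1⊕0⊕1⊕1 = 0
s4 (pos 4,5,6,7,12,13,14,15): 0⊕0⊕1⊕1⊕1⊕1⊕1⊕1 = 0
s8 (pos 8,9,10,11,12,13,14,15): 1⊕1⊕1⊕0⊕1⊕1⊕1⊕1 = 1
Syndrome s8…s1 = 1001 → error at position 9.
Flip position 9: 110001111101111 → 110001110101111
Read data bits from positions 3,5,6,7,9,10,11,12,13,14,15: 00110101111

00110101111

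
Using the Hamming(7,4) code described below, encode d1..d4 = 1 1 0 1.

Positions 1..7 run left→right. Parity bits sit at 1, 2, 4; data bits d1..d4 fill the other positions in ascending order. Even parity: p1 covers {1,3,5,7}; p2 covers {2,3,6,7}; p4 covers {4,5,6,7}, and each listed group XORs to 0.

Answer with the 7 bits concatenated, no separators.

Place data at non-parity positions: p1 p2 1 p4 1 0 1
p1 (pos 1,3,5,7): XOR of data positions = 1⊕1⊕1 = 1
p2 (pos 2,3,6,7): XOR of data positions = 1⊕0⊕1 = 0
p4 (pos 4,5,6,7): XOR of data positions = 1⊕0⊕1 = 0
Codeword: 1010101

1010101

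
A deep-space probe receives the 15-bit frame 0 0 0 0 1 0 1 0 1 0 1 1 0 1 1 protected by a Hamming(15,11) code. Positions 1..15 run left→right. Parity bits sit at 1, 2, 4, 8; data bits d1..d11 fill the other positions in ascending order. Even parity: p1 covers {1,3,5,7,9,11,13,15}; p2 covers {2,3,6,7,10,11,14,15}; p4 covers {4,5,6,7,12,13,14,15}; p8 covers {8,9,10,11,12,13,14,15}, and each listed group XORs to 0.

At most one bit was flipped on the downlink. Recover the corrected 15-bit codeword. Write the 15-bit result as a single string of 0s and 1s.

s1 (pos 1,3,5,7,9,11,13,15): 0⊕0⊕1⊕1⊕1⊕1⊕0⊕1 = 1
s2 (pos 2,3,6,7,10,11,14,15): 0⊕0⊕0⊕1⊕0⊕1⊕1⊕1 = 0
s4 (pos 4,5,6,7,12,13,14,15): 0⊕1⊕0⊕1⊕1⊕0⊕1⊕1 = 1
s8 (pos 8,9,10,11,12,13,14,15): 0⊕1⊕0⊕1⊕1⊕0⊕1⊕1 = 1
Syndrome s8…s1 = 1101 → error at position 13.
Flip position 13: 000010101011011 → 000010101011111

000010101011111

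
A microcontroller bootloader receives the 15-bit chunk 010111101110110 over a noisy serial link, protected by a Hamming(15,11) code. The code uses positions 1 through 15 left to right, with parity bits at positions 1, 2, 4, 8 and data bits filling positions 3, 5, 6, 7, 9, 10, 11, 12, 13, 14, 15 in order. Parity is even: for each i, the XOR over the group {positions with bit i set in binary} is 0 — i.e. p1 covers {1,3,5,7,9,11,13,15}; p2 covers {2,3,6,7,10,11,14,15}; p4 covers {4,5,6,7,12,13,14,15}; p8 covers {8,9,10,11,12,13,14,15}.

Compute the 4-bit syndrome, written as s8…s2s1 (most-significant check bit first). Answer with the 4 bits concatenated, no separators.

1001

s1 (pos 1,3,5,7,9,11,13,15): 0⊕0⊕1⊕1⊕1⊕1⊕1⊕0 = 1
s2 (pos 2,3,6,7,10,11,14,15): 1⊕0⊕1⊕1⊕1⊕1⊕1⊕0 = 0
s4 (pos 4,5,6,7,12,13,14,15): 1⊕1⊕1⊕1⊕0⊕1⊕1⊕0 = 0
s8 (pos 8,9,10,11,12,13,14,15): 0⊕1⊕1⊕1⊕0⊕1⊕1⊕0 = 1
Syndrome s8…s1 = 1001 → error at position 9.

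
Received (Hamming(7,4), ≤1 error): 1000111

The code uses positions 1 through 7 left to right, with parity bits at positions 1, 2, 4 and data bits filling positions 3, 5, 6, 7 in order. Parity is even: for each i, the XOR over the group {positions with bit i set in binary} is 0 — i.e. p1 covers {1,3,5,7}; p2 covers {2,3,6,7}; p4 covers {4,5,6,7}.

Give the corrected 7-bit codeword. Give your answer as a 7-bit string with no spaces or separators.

s1 (pos 1,3,5,7): 1⊕0⊕1⊕1 = 1
s2 (pos 2,3,6,7): 0⊕0⊕1⊕1 = 0
s4 (pos 4,5,6,7): 0⊕1⊕1⊕1 = 1
Syndrome s4…s1 = 101 → error at position 5.
Flip position 5: 1000111 → 1000011

1000011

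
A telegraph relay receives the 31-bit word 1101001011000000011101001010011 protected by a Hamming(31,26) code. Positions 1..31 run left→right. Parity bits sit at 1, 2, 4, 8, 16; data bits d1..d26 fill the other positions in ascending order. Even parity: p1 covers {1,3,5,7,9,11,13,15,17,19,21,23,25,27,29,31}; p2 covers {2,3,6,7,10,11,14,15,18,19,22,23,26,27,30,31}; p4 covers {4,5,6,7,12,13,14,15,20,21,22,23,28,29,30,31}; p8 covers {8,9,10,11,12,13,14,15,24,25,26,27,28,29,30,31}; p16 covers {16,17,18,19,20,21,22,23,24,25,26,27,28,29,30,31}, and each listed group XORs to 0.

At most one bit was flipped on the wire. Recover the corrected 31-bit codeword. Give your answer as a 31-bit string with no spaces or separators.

s1 (pos 1,3,5,7,9,11,13,15,17,19,21,23,25,27,29,31): 1⊕0⊕0⊕1⊕1⊕0⊕0⊕0⊕0⊕1⊕0⊕0⊕1⊕1⊕0⊕1 = 1
s2 (pos 2,3,6,7,10,11,14,15,18,19,22,23,26,27,30,31): 1⊕0⊕0⊕1⊕1⊕0⊕0⊕0⊕1⊕1⊕1⊕0⊕0⊕1⊕1⊕1 = 1
s4 (pos 4,5,6,7,12,13,14,15,20,21,22,23,28,29,30,31): 1⊕0⊕0⊕1⊕0⊕0⊕0⊕0⊕1⊕0⊕1⊕0⊕0⊕0⊕1⊕1 = 0
s8 (pos 8,9,10,11,12,13,14,15,24,25,26,27,28,29,30,31): 0⊕1⊕1⊕0⊕0⊕0⊕0⊕0⊕0⊕1⊕0⊕1⊕0⊕0⊕1⊕1 = 0
s16 (pos 16,17,18,19,20,21,22,23,24,25,26,27,28,29,30,31): 0⊕0⊕1⊕1⊕1⊕0⊕1⊕0⊕0⊕1⊕0⊕1⊕0⊕0⊕1⊕1 = 0
Syndrome s16…s1 = 00011 → error at position 3.
Flip position 3: 1101001011000000011101001010011 → 1111001011000000011101001010011

1111001011000000011101001010011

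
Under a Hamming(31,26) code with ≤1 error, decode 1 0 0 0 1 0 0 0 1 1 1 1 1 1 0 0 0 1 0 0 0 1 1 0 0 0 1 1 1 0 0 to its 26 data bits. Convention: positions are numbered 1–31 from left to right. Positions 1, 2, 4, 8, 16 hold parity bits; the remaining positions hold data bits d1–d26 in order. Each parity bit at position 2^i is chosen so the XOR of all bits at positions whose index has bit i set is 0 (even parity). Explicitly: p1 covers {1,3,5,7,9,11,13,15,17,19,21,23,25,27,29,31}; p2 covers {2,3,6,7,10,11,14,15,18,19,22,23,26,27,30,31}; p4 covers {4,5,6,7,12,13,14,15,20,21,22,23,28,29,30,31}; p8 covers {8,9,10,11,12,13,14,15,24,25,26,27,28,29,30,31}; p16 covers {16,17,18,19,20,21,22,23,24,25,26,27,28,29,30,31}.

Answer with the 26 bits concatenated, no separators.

01001011110010001100011100

s1 (pos 1,3,5,7,9,11,13,15,17,19,21,23,25,27,29,31): 1⊕0⊕1⊕0⊕1⊕1⊕1⊕0⊕0⊕0⊕0⊕1⊕0⊕1⊕1⊕0 = 0
s2 (pos 2,3,6,7,10,11,14,15,18,19,22,23,26,27,30,31): 0⊕0⊕0⊕0⊕1⊕1⊕1⊕0⊕1⊕0⊕1⊕1⊕0⊕1⊕0⊕0 = 1
s4 (pos 4,5,6,7,12,13,14,15,20,21,22,23,28,29,30,31): 0⊕1⊕0⊕0⊕1⊕1⊕1⊕0⊕0⊕0⊕1⊕1⊕1⊕1⊕0⊕0 = 0
s8 (pos 8,9,10,11,12,13,14,15,24,25,26,27,28,29,30,31): 0⊕1⊕1⊕1⊕1⊕1⊕1⊕0⊕0⊕0⊕0⊕1⊕1⊕1⊕0⊕0 = 1
s16 (pos 16,17,18,19,20,21,22,23,24,25,26,27,28,29,30,31): 0⊕0⊕1⊕0⊕0⊕0⊕1⊕1⊕0⊕0⊕0⊕1⊕1⊕1⊕0⊕0 = 0
Syndrome s16…s1 = 01010 → error at position 10.
Flip position 10: 1000100011111100010001100011100 → 1000100010111100010001100011100
Read data bits from positions 3,5,6,7,9,10,11,12,13,14,15,17,18,19,20,21,22,23,24,25,26,27,28,29,30,31: 01001011110010001100011100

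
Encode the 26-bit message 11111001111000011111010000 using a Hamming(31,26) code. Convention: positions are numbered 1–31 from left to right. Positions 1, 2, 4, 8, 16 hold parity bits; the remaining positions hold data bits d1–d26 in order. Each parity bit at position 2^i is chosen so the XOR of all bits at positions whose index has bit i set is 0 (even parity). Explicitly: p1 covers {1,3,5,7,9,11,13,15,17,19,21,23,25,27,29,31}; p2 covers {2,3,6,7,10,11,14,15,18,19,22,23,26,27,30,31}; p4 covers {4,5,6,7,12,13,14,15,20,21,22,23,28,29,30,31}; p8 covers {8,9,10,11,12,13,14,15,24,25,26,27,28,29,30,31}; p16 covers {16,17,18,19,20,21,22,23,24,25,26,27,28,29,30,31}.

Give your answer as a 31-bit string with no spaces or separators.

0010111010011110000011111010000

Place data at non-parity positions: p1 p2 1 p4 1 1 1 p8 1 0 0 1 1 1 1 p16 0 0 0 0 1 1 1 1 1 0 1 0 0 0 0
p1 (pos 1,3,5,7,9,11,13,15,17,19,21,23,25,27,29,31): XOR of data positions = 1⊕1⊕1⊕1⊕0⊕1⊕1⊕0⊕0⊕1⊕1⊕1⊕1⊕0⊕0 = 0
p2 (pos 2,3,6,7,10,11,14,15,18,19,22,23,26,27,30,31): XOR of data positions = 1⊕1⊕1⊕0⊕0⊕1⊕1⊕0⊕0⊕1⊕1⊕0⊕1⊕0⊕0 = 0
p4 (pos 4,5,6,7,12,13,14,15,20,21,22,23,28,29,30,31): XOR of data positions = 1⊕1⊕1⊕1⊕1⊕1⊕1⊕0⊕1⊕1⊕1⊕0⊕0⊕0⊕0 = 0
p8 (pos 8,9,10,11,12,13,14,15,24,25,26,27,28,29,30,31): XOR of data positions = 1⊕0⊕0⊕1⊕1⊕1⊕1⊕1⊕1⊕0⊕1⊕0⊕0⊕0⊕0 = 0
p16 (pos 16,17,18,19,20,21,22,23,24,25,26,27,28,29,30,31): XOR of data positions = 0⊕0⊕0⊕0⊕1⊕1⊕1⊕1⊕1⊕0⊕1⊕0⊕0⊕0⊕0 = 0
Codeword: 0010111010011110000011111010000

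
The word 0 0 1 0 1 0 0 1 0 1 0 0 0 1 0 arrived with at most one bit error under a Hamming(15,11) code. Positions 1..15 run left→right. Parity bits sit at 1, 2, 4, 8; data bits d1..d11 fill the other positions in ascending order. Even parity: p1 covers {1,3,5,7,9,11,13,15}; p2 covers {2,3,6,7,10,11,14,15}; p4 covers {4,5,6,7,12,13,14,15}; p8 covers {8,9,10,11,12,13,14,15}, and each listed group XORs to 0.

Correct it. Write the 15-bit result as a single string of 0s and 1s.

s1 (pos 1,3,5,7,9,11,13,15): 0⊕1⊕1⊕0⊕0⊕0⊕0⊕0 = 0
s2 (pos 2,3,6,7,10,11,14,15): 0⊕1⊕0⊕0⊕1⊕0⊕1⊕0 = 1
s4 (pos 4,5,6,7,12,13,14,15): 0⊕1⊕0⊕0⊕0⊕0⊕1⊕0 = 0
s8 (pos 8,9,10,11,12,13,14,15): 1⊕0⊕1⊕0⊕0⊕0⊕1⊕0 = 1
Syndrome s8…s1 = 1010 → error at position 10.
Flip position 10: 001010010100010 → 001010010000010

001010010000010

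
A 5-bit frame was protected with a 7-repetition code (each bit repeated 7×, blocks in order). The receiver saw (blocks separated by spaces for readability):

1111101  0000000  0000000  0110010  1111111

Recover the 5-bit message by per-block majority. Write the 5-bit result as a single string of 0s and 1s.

10001

Block 1 (1111101): 6 ones → 1
Block 2 (0000000): 0 ones → 0
Block 3 (0000000): 0 ones → 0
Block 4 (0110010): 3 ones → 0
Block 5 (1111111): 7 ones → 1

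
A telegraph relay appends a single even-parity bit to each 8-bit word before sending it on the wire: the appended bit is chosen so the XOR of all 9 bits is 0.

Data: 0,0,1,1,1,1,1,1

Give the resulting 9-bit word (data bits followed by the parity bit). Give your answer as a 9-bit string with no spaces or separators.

XOR of the 8 data bits: 0⊕0⊕1⊕1⊕1⊕1⊕1⊕1 = 0
Parity bit = 0 (so all 9 bits XOR to 0).

001111110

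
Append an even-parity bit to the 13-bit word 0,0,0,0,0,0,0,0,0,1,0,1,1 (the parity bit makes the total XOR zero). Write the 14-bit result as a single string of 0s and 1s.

XOR of the 13 data bits: 0⊕0⊕0⊕0⊕0⊕0⊕0⊕0⊕0⊕1⊕0⊕1⊕1 = 1
Parity bit = 1 (so all 14 bits XOR to 0).

00000000010111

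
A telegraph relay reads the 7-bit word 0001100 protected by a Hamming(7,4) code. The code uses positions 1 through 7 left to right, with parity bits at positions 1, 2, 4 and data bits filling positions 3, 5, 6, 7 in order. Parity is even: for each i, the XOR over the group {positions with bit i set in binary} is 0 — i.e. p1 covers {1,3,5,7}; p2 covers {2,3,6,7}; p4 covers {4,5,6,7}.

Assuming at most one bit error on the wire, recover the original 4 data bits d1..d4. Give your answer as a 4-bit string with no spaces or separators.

0100

s1 (pos 1,3,5,7): 0⊕0⊕1⊕0 = 1
s2 (pos 2,3,6,7): 0⊕0⊕0⊕0 = 0
s4 (pos 4,5,6,7): 1⊕1⊕0⊕0 = 0
Syndrome s4…s1 = 001 → error at position 1.
Flip position 1: 0001100 → 1001100
Read data bits from positions 3,5,6,7: 0100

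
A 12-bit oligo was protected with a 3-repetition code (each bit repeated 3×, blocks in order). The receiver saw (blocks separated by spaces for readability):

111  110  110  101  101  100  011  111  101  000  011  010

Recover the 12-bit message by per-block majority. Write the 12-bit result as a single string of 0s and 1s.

Block 1 (111): 3 ones → 1
Block 2 (110): 2 ones → 1
Block 3 (110): 2 ones → 1
Block 4 (101): 2 ones → 1
Block 5 (101): 2 ones → 1
Block 6 (100): 1 one → 0
Block 7 (011): 2 ones → 1
Block 8 (111): 3 ones → 1
Block 9 (101): 2 ones → 1
Block 10 (000): 0 ones → 0
Block 11 (011): 2 ones → 1
Block 12 (010): 1 one → 0

111110111010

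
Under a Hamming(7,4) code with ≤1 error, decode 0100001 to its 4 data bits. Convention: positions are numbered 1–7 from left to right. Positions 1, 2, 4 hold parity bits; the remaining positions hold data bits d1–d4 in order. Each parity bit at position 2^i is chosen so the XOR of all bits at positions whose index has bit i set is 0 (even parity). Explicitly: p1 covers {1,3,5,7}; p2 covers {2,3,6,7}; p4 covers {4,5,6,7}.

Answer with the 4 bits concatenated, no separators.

0101

s1 (pos 1,3,5,7): 0⊕0⊕0⊕1 = 1
s2 (pos 2,3,6,7): 1⊕0⊕0⊕1 = 0
s4 (pos 4,5,6,7): 0⊕0⊕0⊕1 = 1
Syndrome s4…s1 = 101 → error at position 5.
Flip position 5: 0100001 → 0100101
Read data bits from positions 3,5,6,7: 0101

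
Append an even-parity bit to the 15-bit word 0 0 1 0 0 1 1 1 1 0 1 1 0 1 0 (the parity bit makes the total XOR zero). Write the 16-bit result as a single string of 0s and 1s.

0010011110110100

XOR of the 15 data bits: 0⊕0⊕1⊕0⊕0⊕1⊕1⊕1⊕1⊕0⊕1⊕1⊕0⊕1⊕0 = 0
Parity bit = 0 (so all 16 bits XOR to 0).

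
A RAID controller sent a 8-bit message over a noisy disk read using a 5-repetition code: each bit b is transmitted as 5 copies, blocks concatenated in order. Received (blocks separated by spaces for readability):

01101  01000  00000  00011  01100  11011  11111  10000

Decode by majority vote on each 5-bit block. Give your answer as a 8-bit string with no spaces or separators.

Block 1 (01101): 3 ones → 1
Block 2 (01000): 1 one → 0
Block 3 (00000): 0 ones → 0
Block 4 (00011): 2 ones → 0
Block 5 (01100): 2 ones → 0
Block 6 (11011): 4 ones → 1
Block 7 (11111): 5 ones → 1
Block 8 (10000): 1 one → 0

10000110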